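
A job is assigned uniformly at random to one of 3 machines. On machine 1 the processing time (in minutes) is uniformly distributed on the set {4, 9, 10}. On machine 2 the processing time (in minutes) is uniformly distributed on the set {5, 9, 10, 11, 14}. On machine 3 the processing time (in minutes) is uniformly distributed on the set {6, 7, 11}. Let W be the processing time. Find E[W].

E[W | machine 1] = (4+9+10)/3 = 23/3.
E[W | machine 2] = (5+9+10+11+14)/5 = 49/5.
E[W | machine 3] = (6+7+11)/3 = 8.
E[W] = (1/3)·(23/3) + (1/3)·(49/5) + (1/3)·(8) = 382/45.

382/45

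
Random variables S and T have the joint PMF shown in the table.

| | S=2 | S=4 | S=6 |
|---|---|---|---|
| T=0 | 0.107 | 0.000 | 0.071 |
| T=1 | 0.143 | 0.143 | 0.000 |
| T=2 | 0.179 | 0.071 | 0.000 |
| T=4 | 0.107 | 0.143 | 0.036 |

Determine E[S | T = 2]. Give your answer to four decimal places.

P(T = 2) = 0.250.
Σ S·P over the event = 2·(0.179) + 4·(0.071) = 0.642.
E[S | T = 2] = (0.642) / (0.250) = 2.5680.

2.5680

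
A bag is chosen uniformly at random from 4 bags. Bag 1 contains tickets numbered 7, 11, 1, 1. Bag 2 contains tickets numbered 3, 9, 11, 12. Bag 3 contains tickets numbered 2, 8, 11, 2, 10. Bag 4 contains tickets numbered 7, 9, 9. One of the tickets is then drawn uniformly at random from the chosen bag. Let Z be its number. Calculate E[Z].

E[Z | bag 1] = (7+11+1+1)/4 = 5.
E[Z | bag 2] = (3+9+11+12)/4 = 35/4.
E[Z | bag 3] = (2+8+11+2+10)/5 = 33/5.
E[Z | bag 4] = (7+9+9)/3 = 25/3.
E[Z] = (1/4)·(5) + (1/4)·(35/4) + (1/4)·(33/5) + (1/4)·(25/3) = 1721/240.

1721/240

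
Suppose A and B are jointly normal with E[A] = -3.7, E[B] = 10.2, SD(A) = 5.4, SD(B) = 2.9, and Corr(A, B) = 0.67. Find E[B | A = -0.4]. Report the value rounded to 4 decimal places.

11.3874

E[B | A=x] = μ_B + ρ(σ_B/σ_A)(x − μ_A) for jointly normal variables.
E[B | A=-0.4] = 10.2 + (0.67)·(2.9/5.4)·(-0.4 − (-3.7)) = 10.2 + (0.35981)·(3.3) = 11.3874.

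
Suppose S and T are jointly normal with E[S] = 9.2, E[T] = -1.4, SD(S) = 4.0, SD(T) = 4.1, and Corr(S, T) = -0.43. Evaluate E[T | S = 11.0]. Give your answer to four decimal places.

E[T | S=x] = μ_T + ρ(σ_T/σ_S)(x − μ_S) for jointly normal variables.
E[T | S=11.0] = -1.4 + (-0.43)·(4.1/4.0)·(11.0 − (9.2)) = -1.4 + (-0.44075)·(1.8) = -2.1934.

-2.1934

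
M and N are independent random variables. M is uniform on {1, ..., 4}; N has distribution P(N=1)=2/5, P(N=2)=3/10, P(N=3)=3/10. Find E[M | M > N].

P(M > N) = 21/40.
Summing M·P(x,y) over outcomes with M > N gives 69/40.
E[M | M > N] = (69/40) / (21/40) = 23/7.

23/7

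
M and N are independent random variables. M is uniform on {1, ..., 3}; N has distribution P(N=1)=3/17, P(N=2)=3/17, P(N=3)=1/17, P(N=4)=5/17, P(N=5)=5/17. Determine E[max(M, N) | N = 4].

P(N = 4) = 5/17.
Summing max(M,N)·P(x,y) over outcomes with N = 4 gives 20/17.
E[max(M, N) | N = 4] = (20/17) / (5/17) = 4.

4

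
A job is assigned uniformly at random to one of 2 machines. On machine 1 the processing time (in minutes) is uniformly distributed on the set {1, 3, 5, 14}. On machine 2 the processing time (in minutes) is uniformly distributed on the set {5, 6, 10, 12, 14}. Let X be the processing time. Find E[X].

E[X | machine 1] = (1+3+5+14)/4 = 23/4.
E[X | machine 2] = (5+6+10+12+14)/5 = 47/5.
By the law of total expectation,
E[X] = (1/2)·(23/4) + (1/2)·(47/5) = 303/40.

303/40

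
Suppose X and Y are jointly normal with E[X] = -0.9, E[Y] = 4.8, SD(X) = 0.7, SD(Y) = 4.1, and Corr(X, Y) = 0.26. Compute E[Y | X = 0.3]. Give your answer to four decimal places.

E[Y | X=x] = μ_Y + ρ(σ_Y/σ_X)(x − μ_X) for jointly normal variables.
E[Y | X=0.3] = 4.8 + (0.26)·(4.1/0.7)·(0.3 − (-0.9)) = 4.8 + (1.52286)·(1.2) = 6.6274.

6.6274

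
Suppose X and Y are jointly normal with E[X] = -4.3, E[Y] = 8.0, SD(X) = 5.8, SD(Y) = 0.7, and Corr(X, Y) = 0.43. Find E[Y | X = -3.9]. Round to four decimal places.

8.0208

The regression of Y on X has slope ρ·σ_Y/σ_X and passes through (μ_X, μ_Y).
E[Y | X=-3.9] = 8.0 + (0.43)·(0.7/5.8)·(-3.9 − (-4.3)) = 8.0 + (0.051897)·(0.4) = 8.0208.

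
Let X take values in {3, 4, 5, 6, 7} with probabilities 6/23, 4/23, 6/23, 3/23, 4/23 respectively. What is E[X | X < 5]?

P(X < 5) = 10/23.
Σ over the event: 3·6/23 + 4·4/23 = 34/23.
E[X | X < 5] = (34/23) / (10/23) = 17/5.

17/5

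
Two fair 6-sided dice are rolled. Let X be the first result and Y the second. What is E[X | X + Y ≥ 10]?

Outcomes with X + Y ≥ 10: (4,6), (5,5), (5,6), (6,4), (6,5), (6,6), each with probability 1/36.
E[X | X + Y ≥ 10] = (4 + 5 + 5 + 6 + 6 + 6) / 6 = 16/3.

16/3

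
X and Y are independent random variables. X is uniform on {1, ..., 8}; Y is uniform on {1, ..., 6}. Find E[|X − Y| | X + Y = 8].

Outcomes with X + Y = 8: (2,6), (3,5), (4,4), (5,3), (6,2), (7,1), each with probability 1/48.
E[|X − Y| | X + Y = 8] = (4 + 2 + 0 + 2 + 4 + 6) / 6 = 3.

3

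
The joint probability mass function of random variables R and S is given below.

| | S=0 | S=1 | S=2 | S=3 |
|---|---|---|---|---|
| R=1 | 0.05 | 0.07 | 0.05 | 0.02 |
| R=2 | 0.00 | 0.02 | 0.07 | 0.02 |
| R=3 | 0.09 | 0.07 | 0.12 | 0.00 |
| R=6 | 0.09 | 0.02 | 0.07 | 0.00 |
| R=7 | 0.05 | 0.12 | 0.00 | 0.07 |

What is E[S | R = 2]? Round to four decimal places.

2.0000

P(R = 2) = 0.11.
Summing S·P(R=x,S=y) over the conditioning event gives 0.22.
E[S | R = 2] = (0.22) / (0.11) = 2.0000.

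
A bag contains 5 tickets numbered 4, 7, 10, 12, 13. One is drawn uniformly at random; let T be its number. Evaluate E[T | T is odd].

10

P(T is odd) = 2/5.
Σ over the event: 7·1/5 + 13·1/5 = 4.
E[T | T is odd] = (4) / (2/5) = 10.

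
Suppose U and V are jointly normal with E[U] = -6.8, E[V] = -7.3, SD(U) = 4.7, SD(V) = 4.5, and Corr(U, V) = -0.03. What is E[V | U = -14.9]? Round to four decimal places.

-7.0673

E[V | U=x] = μ_V + ρ(σ_V/σ_U)(x − μ_U) for jointly normal variables.
E[V | U=-14.9] = -7.3 + (-0.03)·(4.5/4.7)·(-14.9 − (-6.8)) = -7.3 + (-0.028723)·(-8.1) = -7.0673.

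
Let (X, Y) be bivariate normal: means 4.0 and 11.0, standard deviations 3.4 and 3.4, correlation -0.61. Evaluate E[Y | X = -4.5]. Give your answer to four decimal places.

E[Y | X=x] = μ_Y + ρ(σ_Y/σ_X)(x − μ_X) for jointly normal variables.
E[Y | X=-4.5] = 11.0 + (-0.61)·(3.4/3.4)·(-4.5 − (4.0)) = 11.0 + (-0.61)·(-8.5) = 16.1850.

16.1850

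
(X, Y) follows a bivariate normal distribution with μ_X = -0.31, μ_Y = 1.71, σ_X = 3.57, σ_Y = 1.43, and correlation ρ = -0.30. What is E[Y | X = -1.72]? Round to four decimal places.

The regression of Y on X has slope ρ·σ_Y/σ_X and passes through (μ_X, μ_Y).
E[Y | X=-1.72] = 1.71 + (-0.30)·(1.43/3.57)·(-1.72 − (-0.31)) = 1.71 + (-0.12017)·(-1.41) = 1.8794.

1.8794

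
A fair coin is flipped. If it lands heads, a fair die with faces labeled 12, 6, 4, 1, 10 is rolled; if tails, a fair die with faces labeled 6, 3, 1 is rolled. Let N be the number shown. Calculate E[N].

E[N | heads] = (12+6+4+1+10)/5 = 33/5.
E[N | tails] = (6+3+1)/3 = 10/3.
E[N] = (1/2)·(33/5) + (1/2)·(10/3) = 149/30.

149/30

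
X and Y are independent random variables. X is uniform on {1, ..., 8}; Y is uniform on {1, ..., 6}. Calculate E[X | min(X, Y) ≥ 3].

P(min(X, Y) ≥ 3) = 1/2.
Summing X·P(x,y) over outcomes with min(X, Y) ≥ 3 gives 11/4.
E[X | min(X, Y) ≥ 3] = (11/4) / (1/2) = 11/2.

11/2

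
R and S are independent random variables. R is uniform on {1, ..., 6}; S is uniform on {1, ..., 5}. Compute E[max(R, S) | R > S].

P(R > S) = 1/2.
Summing max(R,S)·P(x,y) over outcomes with R > S gives 7/3.
E[max(R, S) | R > S] = (7/3) / (1/2) = 14/3.

14/3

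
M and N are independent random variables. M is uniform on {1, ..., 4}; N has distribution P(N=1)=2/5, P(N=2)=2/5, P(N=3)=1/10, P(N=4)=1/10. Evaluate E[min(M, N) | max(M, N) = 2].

P(max(M, N) = 2) = 3/10.
Summing min(M,N)·P(x,y) over outcomes with max(M, N) = 2 gives 2/5.
E[min(M, N) | max(M, N) = 2] = (2/5) / (3/10) = 4/3.

4/3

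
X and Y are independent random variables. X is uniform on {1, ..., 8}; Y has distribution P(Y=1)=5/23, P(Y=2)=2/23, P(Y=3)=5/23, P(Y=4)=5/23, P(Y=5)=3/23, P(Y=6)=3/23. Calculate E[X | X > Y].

629/107

P(X > Y) = 107/184.
Summing X·P(x,y) over outcomes with X > Y gives 629/184.
E[X | X > Y] = (629/184) / (107/184) = 629/107.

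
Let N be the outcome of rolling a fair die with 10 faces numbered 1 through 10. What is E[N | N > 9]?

10

Given N > 9, N is equally likely to be any of {10}.
E[N | N > 9] = (10) / 1 = 10.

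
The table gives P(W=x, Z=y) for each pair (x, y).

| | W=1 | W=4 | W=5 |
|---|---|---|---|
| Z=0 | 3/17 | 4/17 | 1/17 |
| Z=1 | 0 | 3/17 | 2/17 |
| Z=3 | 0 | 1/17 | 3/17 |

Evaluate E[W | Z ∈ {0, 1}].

P(Z ∈ {0, 1}) = 13/17.
Σ W·P over the event = 1·(3/17) + 4·(4/17) + 4·(3/17) + 5·(1/17) + 5·(2/17) = 46/17.
E[W | Z ∈ {0, 1}] = (46/17) / (13/17) = 46/13.

46/13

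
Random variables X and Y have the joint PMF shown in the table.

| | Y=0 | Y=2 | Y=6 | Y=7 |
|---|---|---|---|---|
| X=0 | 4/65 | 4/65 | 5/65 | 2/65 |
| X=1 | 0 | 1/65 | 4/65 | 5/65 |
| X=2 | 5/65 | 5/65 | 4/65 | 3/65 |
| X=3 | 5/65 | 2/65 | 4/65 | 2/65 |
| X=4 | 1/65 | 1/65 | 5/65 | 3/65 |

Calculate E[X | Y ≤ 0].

P(Y ≤ 0) = 3/13.
Σ X·P over the event = 0·(4/65) + 2·(5/65) + 3·(5/65) + 4·(1/65) = 29/65.
E[X | Y ≤ 0] = (29/65) / (3/13) = 29/15.

29/15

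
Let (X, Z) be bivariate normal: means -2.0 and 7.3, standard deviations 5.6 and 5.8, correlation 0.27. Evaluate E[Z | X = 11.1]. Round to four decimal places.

10.9633

E[Z | X=x] = μ_Z + ρ(σ_Z/σ_X)(x − μ_X) for jointly normal variables.
E[Z | X=11.1] = 7.3 + (0.27)·(5.8/5.6)·(11.1 − (-2.0)) = 7.3 + (0.27964)·(13.1) = 10.9633.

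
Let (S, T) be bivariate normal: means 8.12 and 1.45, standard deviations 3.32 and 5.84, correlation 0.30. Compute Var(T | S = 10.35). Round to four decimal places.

The conditional variance in a bivariate normal is σ_T²(1 − ρ²), independent of x.
Var(T | S=10.35) = (5.84)²·(1 − (0.30)²) = 34.1056·0.91 = 31.0361.

31.0361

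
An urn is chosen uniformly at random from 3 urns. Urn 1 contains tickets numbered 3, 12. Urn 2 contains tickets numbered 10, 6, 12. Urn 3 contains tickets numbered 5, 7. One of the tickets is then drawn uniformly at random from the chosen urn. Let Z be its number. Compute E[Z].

E[Z | urn 1] = (3+12)/2 = 15/2.
E[Z | urn 2] = (10+6+12)/3 = 28/3.
E[Z | urn 3] = (5+7)/2 = 6.
By the law of total expectation,
E[Z] = (1/3)·(15/2) + (1/3)·(28/3) + (1/3)·(6) = 137/18.

137/18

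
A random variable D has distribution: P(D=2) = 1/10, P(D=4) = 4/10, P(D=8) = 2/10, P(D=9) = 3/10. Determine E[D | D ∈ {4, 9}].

43/7

P(D ∈ {4, 9}) = 7/10.
Σ over the event: 4·2/5 + 9·3/10 = 43/10.
E[D | D ∈ {4, 9}] = (43/10) / (7/10) = 43/7.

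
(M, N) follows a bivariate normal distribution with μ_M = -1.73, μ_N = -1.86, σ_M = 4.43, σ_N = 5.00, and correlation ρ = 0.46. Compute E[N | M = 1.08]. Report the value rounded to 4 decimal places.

E[N | M=x] = μ_N + ρ(σ_N/σ_M)(x − μ_M) for jointly normal variables.
E[N | M=1.08] = -1.86 + (0.46)·(5.00/4.43)·(1.08 − (-1.73)) = -1.86 + (0.51919)·(2.81) = -0.4011.

-0.4011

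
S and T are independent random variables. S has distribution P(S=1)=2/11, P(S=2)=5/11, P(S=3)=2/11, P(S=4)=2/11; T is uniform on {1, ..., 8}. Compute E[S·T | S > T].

P(S > T) = 15/88.
Summing ST·P(x,y) over outcomes with S > T gives 19/22.
E[S·T | S > T] = (19/22) / (15/88) = 76/15.

76/15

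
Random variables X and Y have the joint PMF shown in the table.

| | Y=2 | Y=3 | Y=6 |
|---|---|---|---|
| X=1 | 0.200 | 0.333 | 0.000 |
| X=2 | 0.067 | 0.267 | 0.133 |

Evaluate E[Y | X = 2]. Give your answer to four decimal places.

3.7109

P(X = 2) = 0.467.
Σ Y·P over the event = 2·(0.067) + 3·(0.267) + 6·(0.133) = 1.733.
E[Y | X = 2] = (1.733) / (0.467) = 3.7109.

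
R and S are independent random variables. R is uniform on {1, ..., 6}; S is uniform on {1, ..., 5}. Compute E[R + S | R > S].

7

P(R > S) = 1/2.
Summing (R+S)·P(x,y) over outcomes with R > S gives 7/2.
E[R + S | R > S] = (7/2) / (1/2) = 7.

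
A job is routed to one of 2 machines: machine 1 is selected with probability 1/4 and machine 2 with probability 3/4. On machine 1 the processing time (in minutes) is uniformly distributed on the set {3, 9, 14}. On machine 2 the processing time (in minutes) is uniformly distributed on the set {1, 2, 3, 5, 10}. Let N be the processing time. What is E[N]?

E[N | machine 1] = (3+9+14)/3 = 26/3.
E[N | machine 2] = (1+2+3+5+10)/5 = 21/5.
By the law of total expectation,
E[N] = (1/4)·(26/3) + (3/4)·(21/5) = 319/60.

319/60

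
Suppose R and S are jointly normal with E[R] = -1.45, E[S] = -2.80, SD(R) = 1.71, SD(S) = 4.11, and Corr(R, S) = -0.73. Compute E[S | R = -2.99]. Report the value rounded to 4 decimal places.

For a bivariate normal, E[S | R=x] = μ_S + ρ·(σ_S/σ_R)·(x − μ_R).
E[S | R=-2.99] = -2.80 + (-0.73)·(4.11/1.71)·(-2.99 − (-1.45)) = -2.80 + (-1.75456)·(-1.54) = -0.0980.

-0.0980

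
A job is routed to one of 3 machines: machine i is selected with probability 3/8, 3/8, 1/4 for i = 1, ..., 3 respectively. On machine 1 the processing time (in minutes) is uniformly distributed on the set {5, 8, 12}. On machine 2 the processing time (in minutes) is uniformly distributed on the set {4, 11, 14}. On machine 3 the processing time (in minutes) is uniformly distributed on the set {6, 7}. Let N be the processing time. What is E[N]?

E[N | machine 1] = (5+8+12)/3 = 25/3.
E[N | machine 2] = (4+11+14)/3 = 29/3.
E[N | machine 3] = (6+7)/2 = 13/2.
E[N] = (3/8)·(25/3) + (3/8)·(29/3) + (1/4)·(13/2) = 67/8.

67/8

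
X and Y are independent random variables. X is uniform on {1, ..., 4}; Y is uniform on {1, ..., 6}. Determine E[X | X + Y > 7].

10/3

P(X + Y > 7) = 1/4.
Summing X·P(x,y) over outcomes with X + Y > 7 gives 5/6.
E[X | X + Y > 7] = (5/6) / (1/4) = 10/3.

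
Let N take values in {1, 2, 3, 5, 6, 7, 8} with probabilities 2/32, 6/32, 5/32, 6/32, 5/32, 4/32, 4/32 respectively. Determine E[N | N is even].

P(N is even) = 15/32.
Σ over the event: 2·3/16 + 6·5/32 + 8·1/8 = 37/16.
E[N | N is even] = (37/16) / (15/32) = 74/15.

74/15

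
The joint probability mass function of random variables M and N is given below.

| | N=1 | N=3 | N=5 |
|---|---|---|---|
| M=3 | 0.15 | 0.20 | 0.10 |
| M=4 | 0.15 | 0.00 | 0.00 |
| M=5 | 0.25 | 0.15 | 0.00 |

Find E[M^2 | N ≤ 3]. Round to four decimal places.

17.2778

P(N ≤ 3) = 0.90.
Σ M^2·P over the event = 9·(0.15) + 9·(0.20) + 16·(0.15) + 25·(0.25) + 25·(0.15) = 15.55.
E[M^2 | N ≤ 3] = (15.55) / (0.90) = 17.2778.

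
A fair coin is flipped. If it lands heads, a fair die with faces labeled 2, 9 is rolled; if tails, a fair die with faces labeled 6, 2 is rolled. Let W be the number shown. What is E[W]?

19/4

E[W | heads] = (2+9)/2 = 11/2.
E[W | tails] = (6+2)/2 = 4.
E[W] = (1/2)·(11/2) + (1/2)·(4) = 19/4.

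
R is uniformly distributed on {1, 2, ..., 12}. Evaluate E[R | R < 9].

9/2

Given R < 9, R is equally likely to be any of {1, 2, 3, 4, 5, 6, 7, 8}.
E[R | R < 9] = (1 + 2 + 3 + 4 + 5 + 6 + 7 + 8) / 8 = 9/2.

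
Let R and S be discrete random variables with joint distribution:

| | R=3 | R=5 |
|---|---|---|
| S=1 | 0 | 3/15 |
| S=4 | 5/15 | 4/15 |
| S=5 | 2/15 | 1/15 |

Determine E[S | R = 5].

3

P(R = 5) = 8/15.
Σ S·P over the event = 1·(3/15) + 4·(4/15) + 5·(1/15) = 8/5.
E[S | R = 5] = (8/5) / (8/15) = 3.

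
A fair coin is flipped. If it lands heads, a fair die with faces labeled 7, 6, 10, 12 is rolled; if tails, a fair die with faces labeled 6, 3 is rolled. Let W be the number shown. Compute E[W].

53/8

E[W | heads] = (7+6+10+12)/4 = 35/4.
E[W | tails] = (6+3)/2 = 9/2.
By the law of total expectation,
E[W] = (1/2)·(35/4) + (1/2)·(9/2) = 53/8.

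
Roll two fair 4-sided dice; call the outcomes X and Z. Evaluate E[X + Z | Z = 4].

13/2

Outcomes with Z = 4: (1,4), (2,4), (3,4), (4,4), each with probability 1/16.
E[X + Z | Z = 4] = (5 + 6 + 7 + 8) / 4 = 13/2.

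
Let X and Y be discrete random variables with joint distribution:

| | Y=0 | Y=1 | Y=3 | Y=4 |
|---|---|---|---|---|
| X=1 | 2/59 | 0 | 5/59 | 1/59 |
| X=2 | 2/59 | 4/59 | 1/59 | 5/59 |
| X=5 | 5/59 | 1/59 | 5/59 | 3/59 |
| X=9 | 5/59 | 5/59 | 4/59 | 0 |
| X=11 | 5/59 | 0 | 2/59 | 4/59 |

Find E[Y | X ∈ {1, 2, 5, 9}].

P(X ∈ {1, 2, 5, 9}) = 48/59.
Summing Y·P(X=x,Y=y) over the conditioning event gives 91/59.
E[Y | X ∈ {1, 2, 5, 9}] = (91/59) / (48/59) = 91/48.

91/48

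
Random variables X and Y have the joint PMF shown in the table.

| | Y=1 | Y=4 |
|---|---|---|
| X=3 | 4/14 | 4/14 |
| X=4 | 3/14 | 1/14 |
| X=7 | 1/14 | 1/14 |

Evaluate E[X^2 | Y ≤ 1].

133/8

P(Y ≤ 1) = 4/7.
Σ X^2·P over the event = 9·(4/14) + 16·(3/14) + 49·(1/14) = 19/2.
E[X^2 | Y ≤ 1] = (19/2) / (4/7) = 133/8.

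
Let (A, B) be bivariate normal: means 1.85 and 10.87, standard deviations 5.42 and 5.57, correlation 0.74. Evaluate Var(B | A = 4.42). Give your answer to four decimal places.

Var(B | A=x) = (1 − ρ²)·σ_B².
Var(B | A=4.42) = (5.57)²·(1 − (0.74)²) = 31.0249·0.4524 = 14.0357.

14.0357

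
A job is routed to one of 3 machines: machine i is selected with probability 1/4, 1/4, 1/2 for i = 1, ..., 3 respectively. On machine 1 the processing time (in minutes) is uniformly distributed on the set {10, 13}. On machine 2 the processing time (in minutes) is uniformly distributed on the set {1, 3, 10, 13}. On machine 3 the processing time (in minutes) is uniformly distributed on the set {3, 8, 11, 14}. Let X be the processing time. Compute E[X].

145/16

E[X | machine 1] = (10+13)/2 = 23/2.
E[X | machine 2] = (1+3+10+13)/4 = 27/4.
E[X | machine 3] = (3+8+11+14)/4 = 9.
By the law of total expectation,
E[X] = (1/4)·(23/2) + (1/4)·(27/4) + (1/2)·(9) = 145/16.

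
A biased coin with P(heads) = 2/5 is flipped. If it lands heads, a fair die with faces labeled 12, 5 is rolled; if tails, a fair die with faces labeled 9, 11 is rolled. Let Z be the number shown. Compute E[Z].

E[Z | heads] = (12+5)/2 = 17/2.
E[Z | tails] = (9+11)/2 = 10.
By the law of total expectation,
E[Z] = (2/5)·(17/2) + (3/5)·(10) = 47/5.

47/5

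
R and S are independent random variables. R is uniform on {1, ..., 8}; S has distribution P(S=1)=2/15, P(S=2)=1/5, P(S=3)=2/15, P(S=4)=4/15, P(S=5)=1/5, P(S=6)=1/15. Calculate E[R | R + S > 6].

151/27

P(R + S > 6) = 27/40.
Summing R·P(x,y) over outcomes with R + S > 6 gives 151/40.
E[R | R + S > 6] = (151/40) / (27/40) = 151/27.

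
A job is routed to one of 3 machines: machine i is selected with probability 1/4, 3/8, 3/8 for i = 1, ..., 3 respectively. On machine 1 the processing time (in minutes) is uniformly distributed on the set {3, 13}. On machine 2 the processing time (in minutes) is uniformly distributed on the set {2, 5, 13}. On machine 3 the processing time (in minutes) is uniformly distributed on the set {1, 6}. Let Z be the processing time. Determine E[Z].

93/16

E[Z | machine 1] = (3+13)/2 = 8.
E[Z | machine 2] = (2+5+13)/3 = 20/3.
E[Z | machine 3] = (1+6)/2 = 7/2.
E[Z] = (1/4)·(8) + (3/8)·(20/3) + (3/8)·(7/2) = 93/16.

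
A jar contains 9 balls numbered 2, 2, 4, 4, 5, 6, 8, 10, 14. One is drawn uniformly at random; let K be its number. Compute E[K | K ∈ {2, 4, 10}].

22/5

P(K ∈ {2, 4, 10}) = 5/9.
Σ over the event: 2·2/9 + 4·2/9 + 10·1/9 = 22/9.
E[K | K ∈ {2, 4, 10}] = (22/9) / (5/9) = 22/5.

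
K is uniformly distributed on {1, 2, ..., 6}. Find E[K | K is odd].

3

Given K is odd, K is equally likely to be any of {1, 3, 5}.
E[K | K is odd] = (1 + 3 + 5) / 3 = 3.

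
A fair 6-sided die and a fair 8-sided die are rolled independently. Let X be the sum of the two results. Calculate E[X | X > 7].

272/27

P(X > 7) = 9/16.
Σ over the event: 8·1/8 + 9·1/8 + 10·5/48 + 11·1/12 + 12·1/16 + 13·1/24 + 14·1/48 = 17/3.
E[X | X > 7] = (17/3) / (9/16) = 272/27.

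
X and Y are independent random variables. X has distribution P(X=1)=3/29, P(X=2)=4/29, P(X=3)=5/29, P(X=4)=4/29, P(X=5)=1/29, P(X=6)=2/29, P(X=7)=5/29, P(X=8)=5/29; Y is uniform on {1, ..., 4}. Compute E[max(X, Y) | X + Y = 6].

P(X + Y = 6) = 7/58.
Summing max(X,Y)·P(x,y) over outcomes with X + Y = 6 gives 13/29.
E[max(X, Y) | X + Y = 6] = (13/29) / (7/58) = 26/7.

26/7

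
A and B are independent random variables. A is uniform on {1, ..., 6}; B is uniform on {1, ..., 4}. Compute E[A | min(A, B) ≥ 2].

P(min(A, B) ≥ 2) = 5/8.
Summing A·P(x,y) over outcomes with min(A, B) ≥ 2 gives 5/2.
E[A | min(A, B) ≥ 2] = (5/2) / (5/8) = 4.

4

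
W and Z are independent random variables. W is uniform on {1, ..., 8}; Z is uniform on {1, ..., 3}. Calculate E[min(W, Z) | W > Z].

17/9

P(W > Z) = 3/4.
Summing min(W,Z)·P(x,y) over outcomes with W > Z gives 17/12.
E[min(W, Z) | W > Z] = (17/12) / (3/4) = 17/9.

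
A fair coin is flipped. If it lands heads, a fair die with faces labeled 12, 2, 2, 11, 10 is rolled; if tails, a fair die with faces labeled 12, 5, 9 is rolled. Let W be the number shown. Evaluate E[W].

241/30

E[W | heads] = (12+2+2+11+10)/5 = 37/5.
E[W | tails] = (12+5+9)/3 = 26/3.
By the law of total expectation,
E[W] = (1/2)·(37/5) + (1/2)·(26/3) = 241/30.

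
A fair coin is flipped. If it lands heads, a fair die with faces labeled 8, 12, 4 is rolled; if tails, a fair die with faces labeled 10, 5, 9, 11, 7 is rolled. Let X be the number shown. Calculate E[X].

41/5

E[X | heads] = (8+12+4)/3 = 8.
E[X | tails] = (10+5+9+11+7)/5 = 42/5.
By the law of total expectation,
E[X] = (1/2)·(8) + (1/2)·(42/5) = 41/5.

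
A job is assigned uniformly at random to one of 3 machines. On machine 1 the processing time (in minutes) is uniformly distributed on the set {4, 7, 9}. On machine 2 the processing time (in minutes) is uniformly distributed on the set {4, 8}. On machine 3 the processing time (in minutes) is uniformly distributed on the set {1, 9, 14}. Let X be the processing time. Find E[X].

E[X | machine 1] = (4+7+9)/3 = 20/3.
E[X | machine 2] = (4+8)/2 = 6.
E[X | machine 3] = (1+9+14)/3 = 8.
By the law of total expectation,
E[X] = (1/3)·(20/3) + (1/3)·(6) + (1/3)·(8) = 62/9.

62/9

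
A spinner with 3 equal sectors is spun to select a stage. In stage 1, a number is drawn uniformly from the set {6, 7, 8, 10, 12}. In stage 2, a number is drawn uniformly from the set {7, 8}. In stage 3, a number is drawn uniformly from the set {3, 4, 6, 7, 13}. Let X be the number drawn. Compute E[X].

227/30

E[X | stage 1] = (6+7+8+10+12)/5 = 43/5.
E[X | stage 2] = (7+8)/2 = 15/2.
E[X | stage 3] = (3+4+6+7+13)/5 = 33/5.
By the law of total expectation,
E[X] = (1/3)·(43/5) + (1/3)·(15/2) + (1/3)·(33/5) = 227/30.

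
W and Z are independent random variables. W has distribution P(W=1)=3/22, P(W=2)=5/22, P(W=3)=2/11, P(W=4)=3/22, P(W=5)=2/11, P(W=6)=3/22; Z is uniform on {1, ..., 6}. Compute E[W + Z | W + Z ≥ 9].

P(W + Z ≥ 9) = 17/66.
Summing (W+Z)·P(x,y) over outcomes with W + Z ≥ 9 gives 113/44.
E[W + Z | W + Z ≥ 9] = (113/44) / (17/66) = 339/34.

339/34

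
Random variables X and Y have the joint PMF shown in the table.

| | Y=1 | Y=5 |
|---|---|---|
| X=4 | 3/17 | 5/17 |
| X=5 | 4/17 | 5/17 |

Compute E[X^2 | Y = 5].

P(Y = 5) = 10/17.
Σ X^2·P over the event = 16·(5/17) + 25·(5/17) = 205/17.
E[X^2 | Y = 5] = (205/17) / (10/17) = 41/2.

41/2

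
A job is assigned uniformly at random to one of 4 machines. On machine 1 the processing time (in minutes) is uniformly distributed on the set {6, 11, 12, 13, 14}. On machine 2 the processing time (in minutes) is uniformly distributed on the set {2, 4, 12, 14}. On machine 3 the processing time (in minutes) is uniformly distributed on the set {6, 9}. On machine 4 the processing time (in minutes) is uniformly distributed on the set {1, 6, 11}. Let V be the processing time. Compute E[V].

327/40

E[V | machine 1] = (6+11+12+13+14)/5 = 56/5.
E[V | machine 2] = (2+4+12+14)/4 = 8.
E[V | machine 3] = (6+9)/2 = 15/2.
E[V | machine 4] = (1+6+11)/3 = 6.
E[V] = (1/4)·(56/5) + (1/4)·(8) + (1/4)·(15/2) + (1/4)·(6) = 327/40.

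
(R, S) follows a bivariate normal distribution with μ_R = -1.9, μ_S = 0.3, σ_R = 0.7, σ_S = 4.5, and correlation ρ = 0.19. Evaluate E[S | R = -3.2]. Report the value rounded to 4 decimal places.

-1.2879

The regression of S on R has slope ρ·σ_S/σ_R and passes through (μ_R, μ_S).
E[S | R=-3.2] = 0.3 + (0.19)·(4.5/0.7)·(-3.2 − (-1.9)) = 0.3 + (1.22143)·(-1.3) = -1.2879.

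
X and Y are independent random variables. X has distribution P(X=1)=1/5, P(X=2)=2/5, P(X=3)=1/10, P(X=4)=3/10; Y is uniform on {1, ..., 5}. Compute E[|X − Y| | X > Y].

5/3

P(X > Y) = 3/10.
Summing |X−Y|·P(x,y) over outcomes with X > Y gives 1/2.
E[|X − Y| | X > Y] = (1/2) / (3/10) = 5/3.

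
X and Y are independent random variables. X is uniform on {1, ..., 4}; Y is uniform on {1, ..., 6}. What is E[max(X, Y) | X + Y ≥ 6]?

P(X + Y ≥ 6) = 7/12.
Summing max(X,Y)·P(x,y) over outcomes with X + Y ≥ 6 gives 67/24.
E[max(X, Y) | X + Y ≥ 6] = (67/24) / (7/12) = 67/14.

67/14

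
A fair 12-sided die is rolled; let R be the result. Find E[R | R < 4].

Given R < 4, R is equally likely to be any of {1, 2, 3}.
E[R | R < 4] = (1 + 2 + 3) / 3 = 2.

2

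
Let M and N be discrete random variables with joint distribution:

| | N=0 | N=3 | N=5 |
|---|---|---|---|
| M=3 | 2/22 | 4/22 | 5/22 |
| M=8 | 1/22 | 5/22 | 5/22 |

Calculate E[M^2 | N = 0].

P(N = 0) = 3/22.
Σ M^2·P over the event = 9·(2/22) + 64·(1/22) = 41/11.
E[M^2 | N = 0] = (41/11) / (3/22) = 82/3.

82/3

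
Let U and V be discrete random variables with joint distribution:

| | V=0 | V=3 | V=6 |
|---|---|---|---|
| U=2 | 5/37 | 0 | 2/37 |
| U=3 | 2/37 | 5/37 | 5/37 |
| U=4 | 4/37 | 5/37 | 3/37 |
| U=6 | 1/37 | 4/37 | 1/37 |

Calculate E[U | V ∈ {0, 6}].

P(V ∈ {0, 6}) = 23/37.
Σ U·P over the event = 2·(5/37) + 2·(2/37) + 3·(2/37) + 3·(5/37) + 4·(4/37) + 4·(3/37) + 6·(1/37) + 6·(1/37) = 75/37.
E[U | V ∈ {0, 6}] = (75/37) / (23/37) = 75/23.

75/23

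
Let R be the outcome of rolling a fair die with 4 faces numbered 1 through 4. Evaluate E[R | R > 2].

Given R > 2, R is equally likely to be any of {3, 4}.
E[R | R > 2] = (3 + 4) / 2 = 7/2.

7/2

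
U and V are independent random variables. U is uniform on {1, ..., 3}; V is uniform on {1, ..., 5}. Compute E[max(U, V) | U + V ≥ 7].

P(U + V ≥ 7) = 1/5.
Summing max(U,V)·P(x,y) over outcomes with U + V ≥ 7 gives 14/15.
E[max(U, V) | U + V ≥ 7] = (14/15) / (1/5) = 14/3.

14/3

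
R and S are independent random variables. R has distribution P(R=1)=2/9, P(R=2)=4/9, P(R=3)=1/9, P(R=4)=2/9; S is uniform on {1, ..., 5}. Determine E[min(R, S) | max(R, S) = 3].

16/9

P(max(R, S) = 3) = 1/5.
Summing min(R,S)·P(x,y) over outcomes with max(R, S) = 3 gives 16/45.
E[min(R, S) | max(R, S) = 3] = (16/45) / (1/5) = 16/9.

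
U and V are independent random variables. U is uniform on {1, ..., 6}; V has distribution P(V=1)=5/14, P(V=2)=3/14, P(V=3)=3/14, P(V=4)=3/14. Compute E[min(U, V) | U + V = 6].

13/7

P(U + V = 6) = 1/6.
Summing min(U,V)·P(x,y) over outcomes with U + V = 6 gives 13/42.
E[min(U, V) | U + V = 6] = (13/42) / (1/6) = 13/7.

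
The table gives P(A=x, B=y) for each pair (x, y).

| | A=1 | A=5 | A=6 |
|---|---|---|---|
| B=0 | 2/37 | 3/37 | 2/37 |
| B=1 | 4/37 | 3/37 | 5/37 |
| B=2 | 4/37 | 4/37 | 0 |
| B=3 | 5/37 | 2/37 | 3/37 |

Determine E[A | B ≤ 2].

34/9

P(B ≤ 2) = 27/37.
Σ A·P over the event = 1·(2/37) + 1·(4/37) + 1·(4/37) + 5·(3/37) + 5·(3/37) + 5·(4/37) + 6·(2/37) + 6·(5/37) = 102/37.
E[A | B ≤ 2] = (102/37) / (27/37) = 34/9.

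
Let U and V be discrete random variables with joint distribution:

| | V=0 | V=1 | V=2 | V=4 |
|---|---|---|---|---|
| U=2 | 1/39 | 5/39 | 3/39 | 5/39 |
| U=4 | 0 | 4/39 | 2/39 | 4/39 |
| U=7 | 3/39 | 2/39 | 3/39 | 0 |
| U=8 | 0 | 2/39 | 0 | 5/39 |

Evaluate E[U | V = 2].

35/8

P(V = 2) = 8/39.
Σ U·P over the event = 2·(3/39) + 4·(2/39) + 7·(3/39) = 35/39.
E[U | V = 2] = (35/39) / (8/39) = 35/8.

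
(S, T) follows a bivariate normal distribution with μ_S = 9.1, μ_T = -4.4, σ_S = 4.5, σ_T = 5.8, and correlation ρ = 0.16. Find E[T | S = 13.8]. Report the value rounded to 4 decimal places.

-3.4308

For a bivariate normal, E[T | S=x] = μ_T + ρ·(σ_T/σ_S)·(x − μ_S).
E[T | S=13.8] = -4.4 + (0.16)·(5.8/4.5)·(13.8 − (9.1)) = -4.4 + (0.20622)·(4.7) = -3.4308.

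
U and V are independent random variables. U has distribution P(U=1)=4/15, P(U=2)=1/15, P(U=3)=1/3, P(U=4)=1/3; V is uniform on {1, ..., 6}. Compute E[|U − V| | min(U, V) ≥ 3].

P(min(U, V) ≥ 3) = 4/9.
Summing |U−V|·P(x,y) over outcomes with min(U, V) ≥ 3 gives 5/9.
E[|U − V| | min(U, V) ≥ 3] = (5/9) / (4/9) = 5/4.

5/4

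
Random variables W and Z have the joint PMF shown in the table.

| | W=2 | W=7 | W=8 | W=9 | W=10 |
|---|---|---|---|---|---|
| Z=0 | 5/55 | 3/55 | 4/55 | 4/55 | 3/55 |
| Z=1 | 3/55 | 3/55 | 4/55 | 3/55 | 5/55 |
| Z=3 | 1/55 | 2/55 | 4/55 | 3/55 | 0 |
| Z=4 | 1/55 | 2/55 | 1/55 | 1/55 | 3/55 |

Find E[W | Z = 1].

68/9

P(Z = 1) = 18/55.
Σ W·P over the event = 2·(3/55) + 7·(3/55) + 8·(4/55) + 9·(3/55) + 10·(5/55) = 136/55.
E[W | Z = 1] = (136/55) / (18/55) = 68/9.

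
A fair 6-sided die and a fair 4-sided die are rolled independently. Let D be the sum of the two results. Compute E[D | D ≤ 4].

P(D ≤ 4) = 1/4.
Σ over the event: 2·1/24 + 3·1/12 + 4·1/8 = 5/6.
E[D | D ≤ 4] = (5/6) / (1/4) = 10/3.

10/3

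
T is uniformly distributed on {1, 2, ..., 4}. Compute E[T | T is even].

Given T is even, T is equally likely to be any of {2, 4}.
E[T | T is even] = (2 + 4) / 2 = 3.

3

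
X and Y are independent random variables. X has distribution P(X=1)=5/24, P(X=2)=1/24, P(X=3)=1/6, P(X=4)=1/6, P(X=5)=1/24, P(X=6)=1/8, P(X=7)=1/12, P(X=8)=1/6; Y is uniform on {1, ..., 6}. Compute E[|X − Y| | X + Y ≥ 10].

P(X + Y ≥ 10) = 43/144.
Summing |X−Y|·P(x,y) over outcomes with X + Y ≥ 10 gives 59/72.
E[|X − Y| | X + Y ≥ 10] = (59/72) / (43/144) = 118/43.

118/43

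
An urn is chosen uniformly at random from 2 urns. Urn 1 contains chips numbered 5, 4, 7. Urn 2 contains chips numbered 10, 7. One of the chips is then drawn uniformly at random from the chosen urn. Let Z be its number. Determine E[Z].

83/12

E[Z | urn 1] = (5+4+7)/3 = 16/3.
E[Z | urn 2] = (10+7)/2 = 17/2.
By the law of total expectation,
E[Z] = (1/2)·(16/3) + (1/2)·(17/2) = 83/12.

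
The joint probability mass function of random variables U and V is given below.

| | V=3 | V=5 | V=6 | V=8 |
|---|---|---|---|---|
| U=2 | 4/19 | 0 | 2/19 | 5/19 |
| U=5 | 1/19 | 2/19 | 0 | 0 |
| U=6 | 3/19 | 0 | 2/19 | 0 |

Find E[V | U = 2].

64/11

P(U = 2) = 11/19.
Summing V·P(U=x,V=y) over the conditioning event gives 64/19.
E[V | U = 2] = (64/19) / (11/19) = 64/11.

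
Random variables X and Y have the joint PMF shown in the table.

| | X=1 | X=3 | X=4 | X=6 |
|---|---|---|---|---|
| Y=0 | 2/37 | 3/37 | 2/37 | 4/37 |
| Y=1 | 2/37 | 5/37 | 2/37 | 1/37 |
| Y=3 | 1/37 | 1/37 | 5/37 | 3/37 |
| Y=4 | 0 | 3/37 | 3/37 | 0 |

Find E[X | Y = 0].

43/11

P(Y = 0) = 11/37.
Σ X·P over the event = 1·(2/37) + 3·(3/37) + 4·(2/37) + 6·(4/37) = 43/37.
E[X | Y = 0] = (43/37) / (11/37) = 43/11.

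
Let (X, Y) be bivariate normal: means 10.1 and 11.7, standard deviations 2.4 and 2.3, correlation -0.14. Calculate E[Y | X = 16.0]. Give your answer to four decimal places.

10.9084

E[Y | X=x] = μ_Y + ρ(σ_Y/σ_X)(x − μ_X) for jointly normal variables.
E[Y | X=16.0] = 11.7 + (-0.14)·(2.3/2.4)·(16.0 − (10.1)) = 11.7 + (-0.13417)·(5.9) = 10.9084.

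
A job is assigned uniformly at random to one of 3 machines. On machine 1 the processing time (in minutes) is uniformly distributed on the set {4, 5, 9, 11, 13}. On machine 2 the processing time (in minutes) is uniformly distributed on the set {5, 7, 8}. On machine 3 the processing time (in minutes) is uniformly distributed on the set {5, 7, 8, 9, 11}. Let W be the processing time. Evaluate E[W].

346/45

E[W | machine 1] = (4+5+9+11+13)/5 = 42/5.
E[W | machine 2] = (5+7+8)/3 = 20/3.
E[W | machine 3] = (5+7+8+9+11)/5 = 8.
By the law of total expectation,
E[W] = (1/3)·(42/5) + (1/3)·(20/3) + (1/3)·(8) = 346/45.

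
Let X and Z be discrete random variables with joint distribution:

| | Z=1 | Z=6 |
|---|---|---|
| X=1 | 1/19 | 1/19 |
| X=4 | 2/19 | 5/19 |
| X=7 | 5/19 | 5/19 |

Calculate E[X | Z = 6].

56/11

P(Z = 6) = 11/19.
Summing X·P(X=x,Z=y) over the conditioning event gives 56/19.
E[X | Z = 6] = (56/19) / (11/19) = 56/11.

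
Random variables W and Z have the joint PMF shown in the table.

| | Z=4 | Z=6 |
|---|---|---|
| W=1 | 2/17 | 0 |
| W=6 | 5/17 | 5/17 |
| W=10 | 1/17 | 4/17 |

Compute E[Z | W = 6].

5

P(W = 6) = 10/17.
Σ Z·P over the event = 4·(5/17) + 6·(5/17) = 50/17.
E[Z | W = 6] = (50/17) / (10/17) = 5.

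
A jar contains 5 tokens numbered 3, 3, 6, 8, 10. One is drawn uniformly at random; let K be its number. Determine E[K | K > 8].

10

P(K > 8) = 1/5.
Σ over the event: 10·1/5 = 2.
E[K | K > 8] = (2) / (1/5) = 10.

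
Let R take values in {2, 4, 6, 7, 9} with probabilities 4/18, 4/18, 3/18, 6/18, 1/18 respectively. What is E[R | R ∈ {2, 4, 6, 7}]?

84/17

P(R ∈ {2, 4, 6, 7}) = 17/18.
Σ over the event: 2·2/9 + 4·2/9 + 6·1/6 + 7·1/3 = 14/3.
E[R | R ∈ {2, 4, 6, 7}] = (14/3) / (17/18) = 84/17.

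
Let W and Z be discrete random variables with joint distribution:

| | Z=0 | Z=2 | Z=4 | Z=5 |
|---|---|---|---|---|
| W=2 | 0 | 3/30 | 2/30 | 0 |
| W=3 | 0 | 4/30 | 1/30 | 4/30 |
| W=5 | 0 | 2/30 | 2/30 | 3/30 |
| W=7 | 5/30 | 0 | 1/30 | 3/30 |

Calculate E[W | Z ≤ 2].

9/2

P(Z ≤ 2) = 7/15.
Σ W·P over the event = 2·(3/30) + 3·(4/30) + 5·(2/30) + 7·(5/30) = 21/10.
E[W | Z ≤ 2] = (21/10) / (7/15) = 9/2.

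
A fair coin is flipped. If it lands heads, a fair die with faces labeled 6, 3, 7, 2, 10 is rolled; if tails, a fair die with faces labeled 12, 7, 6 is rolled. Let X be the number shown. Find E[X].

209/30

E[X | heads] = (6+3+7+2+10)/5 = 28/5.
E[X | tails] = (12+7+6)/3 = 25/3.
By the law of total expectation,
E[X] = (1/2)·(28/5) + (1/2)·(25/3) = 209/30.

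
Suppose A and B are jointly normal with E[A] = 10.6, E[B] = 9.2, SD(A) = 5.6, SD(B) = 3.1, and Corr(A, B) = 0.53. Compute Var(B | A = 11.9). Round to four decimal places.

The conditional variance in a bivariate normal is σ_B²(1 − ρ²), independent of x.
Var(B | A=11.9) = (3.1)²·(1 − (0.53)²) = 9.61·0.7191 = 6.9106.

6.9106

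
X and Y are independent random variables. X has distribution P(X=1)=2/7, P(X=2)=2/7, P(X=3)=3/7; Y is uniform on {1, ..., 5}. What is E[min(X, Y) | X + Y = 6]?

P(X + Y = 6) = 1/5.
Summing min(X,Y)·P(x,y) over outcomes with X + Y = 6 gives 3/7.
E[min(X, Y) | X + Y = 6] = (3/7) / (1/5) = 15/7.

15/7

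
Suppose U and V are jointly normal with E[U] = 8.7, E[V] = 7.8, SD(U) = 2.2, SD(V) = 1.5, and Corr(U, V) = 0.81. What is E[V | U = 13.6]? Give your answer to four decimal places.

10.5061

E[V | U=x] = μ_V + ρ(σ_V/σ_U)(x − μ_U) for jointly normal variables.
E[V | U=13.6] = 7.8 + (0.81)·(1.5/2.2)·(13.6 − (8.7)) = 7.8 + (0.55227)·(4.9) = 10.5061.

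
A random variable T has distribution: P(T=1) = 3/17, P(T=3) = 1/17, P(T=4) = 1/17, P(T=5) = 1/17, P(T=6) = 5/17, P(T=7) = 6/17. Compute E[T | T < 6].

P(T < 6) = 6/17.
Σ over the event: 1·3/17 + 3·1/17 + 4·1/17 + 5·1/17 = 15/17.
E[T | T < 6] = (15/17) / (6/17) = 5/2.

5/2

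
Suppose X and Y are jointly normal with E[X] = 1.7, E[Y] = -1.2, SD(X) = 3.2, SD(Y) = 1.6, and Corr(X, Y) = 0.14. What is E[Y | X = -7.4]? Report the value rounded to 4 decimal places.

E[Y | X=x] = μ_Y + ρ(σ_Y/σ_X)(x − μ_X) for jointly normal variables.
E[Y | X=-7.4] = -1.2 + (0.14)·(1.6/3.2)·(-7.4 − (1.7)) = -1.2 + (0.07)·(-9.1) = -1.8370.

-1.8370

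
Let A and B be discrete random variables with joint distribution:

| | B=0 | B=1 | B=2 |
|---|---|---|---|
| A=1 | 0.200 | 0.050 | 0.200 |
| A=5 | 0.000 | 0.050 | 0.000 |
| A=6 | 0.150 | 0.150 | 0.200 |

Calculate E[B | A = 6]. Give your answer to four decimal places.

P(A = 6) = 0.500.
Σ B·P over the event = 0·(0.150) + 1·(0.150) + 2·(0.200) = 0.550.
E[B | A = 6] = (0.550) / (0.500) = 1.1000.

1.1000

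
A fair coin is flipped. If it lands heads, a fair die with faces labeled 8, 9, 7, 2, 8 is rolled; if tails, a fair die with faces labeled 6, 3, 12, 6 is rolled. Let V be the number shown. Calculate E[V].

271/40

E[V | heads] = (8+9+7+2+8)/5 = 34/5.
E[V | tails] = (6+3+12+6)/4 = 27/4.
By the law of total expectation,
E[V] = (1/2)·(34/5) + (1/2)·(27/4) = 271/40.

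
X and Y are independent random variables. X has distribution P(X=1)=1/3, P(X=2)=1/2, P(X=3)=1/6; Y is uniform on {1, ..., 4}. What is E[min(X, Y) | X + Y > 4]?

2

P(X + Y > 4) = 11/24.
Summing min(X,Y)·P(x,y) over outcomes with X + Y > 4 gives 11/12.
E[min(X, Y) | X + Y > 4] = (11/12) / (11/24) = 2.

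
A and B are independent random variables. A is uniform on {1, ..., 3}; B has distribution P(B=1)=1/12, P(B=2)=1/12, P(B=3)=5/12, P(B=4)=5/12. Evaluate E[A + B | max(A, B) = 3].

P(max(A, B) = 3) = 17/36.
Summing (A+B)·P(x,y) over outcomes with max(A, B) = 3 gives 7/3.
E[A + B | max(A, B) = 3] = (7/3) / (17/36) = 84/17.

84/17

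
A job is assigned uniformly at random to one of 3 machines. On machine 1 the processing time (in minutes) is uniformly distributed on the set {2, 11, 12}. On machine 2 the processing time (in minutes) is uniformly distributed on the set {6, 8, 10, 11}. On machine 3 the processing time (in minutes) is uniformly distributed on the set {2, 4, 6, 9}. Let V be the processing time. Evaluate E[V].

E[V | machine 1] = (2+11+12)/3 = 25/3.
E[V | machine 2] = (6+8+10+11)/4 = 35/4.
E[V | machine 3] = (2+4+6+9)/4 = 21/4.
By the law of total expectation,
E[V] = (1/3)·(25/3) + (1/3)·(35/4) + (1/3)·(21/4) = 67/9.

67/9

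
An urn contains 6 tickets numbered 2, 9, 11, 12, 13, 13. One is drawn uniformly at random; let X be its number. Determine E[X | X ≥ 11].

P(X ≥ 11) = 2/3.
Σ over the event: 11·1/6 + 12·1/6 + 13·1/3 = 49/6.
E[X | X ≥ 11] = (49/6) / (2/3) = 49/4.

49/4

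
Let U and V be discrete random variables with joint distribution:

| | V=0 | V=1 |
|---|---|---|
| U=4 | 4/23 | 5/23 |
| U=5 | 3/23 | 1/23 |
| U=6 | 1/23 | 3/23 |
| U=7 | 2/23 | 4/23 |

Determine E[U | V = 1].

P(V = 1) = 13/23.
Summing U·P(U=x,V=y) over the conditioning event gives 71/23.
E[U | V = 1] = (71/23) / (13/23) = 71/13.

71/13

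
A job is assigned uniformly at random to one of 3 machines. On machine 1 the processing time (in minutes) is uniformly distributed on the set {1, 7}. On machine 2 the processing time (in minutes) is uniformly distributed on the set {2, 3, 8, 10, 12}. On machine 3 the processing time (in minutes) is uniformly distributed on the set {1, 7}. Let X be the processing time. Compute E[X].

E[X | machine 1] = (1+7)/2 = 4.
E[X | machine 2] = (2+3+8+10+12)/5 = 7.
E[X | machine 3] = (1+7)/2 = 4.
By the law of total expectation,
E[X] = (1/3)·(4) + (1/3)·(7) + (1/3)·(4) = 5.

5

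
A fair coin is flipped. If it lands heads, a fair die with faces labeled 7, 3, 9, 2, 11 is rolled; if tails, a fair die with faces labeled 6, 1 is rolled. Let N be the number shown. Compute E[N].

99/20

E[N | heads] = (7+3+9+2+11)/5 = 32/5.
E[N | tails] = (6+1)/2 = 7/2.
By the law of total expectation,
E[N] = (1/2)·(32/5) + (1/2)·(7/2) = 99/20.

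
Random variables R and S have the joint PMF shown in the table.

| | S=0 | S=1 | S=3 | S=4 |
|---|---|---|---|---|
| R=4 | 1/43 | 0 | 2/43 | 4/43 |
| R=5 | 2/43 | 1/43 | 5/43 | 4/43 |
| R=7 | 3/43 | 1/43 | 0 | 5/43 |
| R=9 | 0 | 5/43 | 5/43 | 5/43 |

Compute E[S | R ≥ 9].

8/3

P(R ≥ 9) = 15/43.
Σ S·P over the event = 1·(5/43) + 3·(5/43) + 4·(5/43) = 40/43.
E[S | R ≥ 9] = (40/43) / (15/43) = 8/3.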